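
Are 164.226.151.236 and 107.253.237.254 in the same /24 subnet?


Mask: 255.255.255.0
164.226.151.236 AND mask = 164.226.151.0
107.253.237.254 AND mask = 107.253.237.0
No, different subnets (164.226.151.0 vs 107.253.237.0)


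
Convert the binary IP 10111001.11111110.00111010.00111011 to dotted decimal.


10111001 = 185
11111110 = 254
00111010 = 58
00111011 = 59
IP: 185.254.58.59


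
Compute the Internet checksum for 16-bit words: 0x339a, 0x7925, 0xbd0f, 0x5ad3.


Sum all words (with carry folding):
+ 0x339a = 0x339a
+ 0x7925 = 0xacbf
+ 0xbd0f = 0x69cf
+ 0x5ad3 = 0xc4a2
One's complement: ~0xc4a2
Checksum = 0x3b5d


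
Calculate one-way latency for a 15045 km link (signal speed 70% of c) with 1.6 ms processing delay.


Speed = 0.7 * 3e5 km/s = 210000 km/s
Propagation delay = 15045 / 210000 = 0.0716 s = 71.6429 ms
Processing delay = 1.6 ms
Total one-way latency = 73.2429 ms


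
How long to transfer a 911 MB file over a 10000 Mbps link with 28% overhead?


Effective throughput = 10000 * (1 - 28/100) = 7200 Mbps
File size in Mb = 911 * 8 = 7288 Mb
Time = 7288 / 7200
Time = 1.0122 seconds


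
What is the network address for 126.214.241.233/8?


IP:   01111110.11010110.11110001.11101001
Mask: 11111111.00000000.00000000.00000000
AND operation:
Net:  01111110.00000000.00000000.00000000
Network: 126.0.0.0/8


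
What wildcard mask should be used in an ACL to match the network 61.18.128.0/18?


Subnet mask: 255.255.192.0
Wildcard = 255.255.255.255 - subnet mask
255 - 255 = 0
255 - 255 = 0
255 - 192 = 63
255 - 0 = 255
Wildcard: 0.0.63.255


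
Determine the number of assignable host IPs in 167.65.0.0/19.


Host bits = 32 - 19 = 13
Total addresses = 2^13 = 8192
Usable = total - 2 (network and broadcast)
Usable hosts: 8190


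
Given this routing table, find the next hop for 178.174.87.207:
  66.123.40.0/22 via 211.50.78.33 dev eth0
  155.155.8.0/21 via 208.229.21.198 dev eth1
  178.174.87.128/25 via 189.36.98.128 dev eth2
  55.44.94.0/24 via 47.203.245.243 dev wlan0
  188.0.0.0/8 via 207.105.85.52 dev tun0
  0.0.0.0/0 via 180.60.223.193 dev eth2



Longest prefix match for 178.174.87.207:
  /22 66.123.40.0: no
  /21 155.155.8.0: no
  /25 178.174.87.128: MATCH
  /24 55.44.94.0: no
  /8 188.0.0.0: no
  /0 0.0.0.0: MATCH
Selected: next-hop 189.36.98.128 via eth2 (matched /25)


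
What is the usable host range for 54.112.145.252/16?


Network: 54.112.0.0
Broadcast: 54.112.255.255
First usable = network + 1
Last usable = broadcast - 1
Range: 54.112.0.1 to 54.112.255.254


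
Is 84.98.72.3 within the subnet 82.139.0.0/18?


Subnet network: 82.139.0.0
Test IP AND mask: 84.98.64.0
No, 84.98.72.3 is not in 82.139.0.0/18


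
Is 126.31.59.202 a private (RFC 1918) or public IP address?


RFC 1918 private ranges:
  10.0.0.0/8 (10.0.0.0 - 10.255.255.255)
  172.16.0.0/12 (172.16.0.0 - 172.31.255.255)
  192.168.0.0/16 (192.168.0.0 - 192.168.255.255)
Public (not in any RFC 1918 range)


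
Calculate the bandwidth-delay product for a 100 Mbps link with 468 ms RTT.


BDP = bandwidth * RTT
= 100 Mbps * 468 ms
= 100 * 1e6 * 468 / 1000 bits
= 46800000 bits
= 5850000 bytes
= 5712.8906 KB
BDP = 46800000 bits (5850000 bytes)


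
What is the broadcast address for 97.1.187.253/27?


Network: 97.1.187.224/27
Host bits = 5
Set all host bits to 1:
Broadcast: 97.1.187.255


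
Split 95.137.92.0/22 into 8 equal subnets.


New prefix = 22 + 3 = 25
Each subnet has 128 addresses
  95.137.92.0/25
  95.137.92.128/25
  95.137.93.0/25
  95.137.93.128/25
  95.137.94.0/25
  95.137.94.128/25
  95.137.95.0/25
  95.137.95.128/25
Subnets: 95.137.92.0/25, 95.137.92.128/25, 95.137.93.0/25, 95.137.93.128/25, 95.137.94.0/25, 95.137.94.128/25, 95.137.95.0/25, 95.137.95.128/25


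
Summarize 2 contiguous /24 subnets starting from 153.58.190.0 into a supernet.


Original prefix: /24
Number of subnets: 2 = 2^1
New prefix = 24 - 1 = 23
Supernet: 153.58.190.0/23


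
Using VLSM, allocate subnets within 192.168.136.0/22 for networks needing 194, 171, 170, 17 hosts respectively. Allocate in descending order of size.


194 hosts -> /24 (254 usable): 192.168.136.0/24
171 hosts -> /24 (254 usable): 192.168.137.0/24
170 hosts -> /24 (254 usable): 192.168.138.0/24
17 hosts -> /27 (30 usable): 192.168.139.0/27
Allocation: 192.168.136.0/24 (194 hosts, 254 usable); 192.168.137.0/24 (171 hosts, 254 usable); 192.168.138.0/24 (170 hosts, 254 usable); 192.168.139.0/27 (17 hosts, 30 usable)


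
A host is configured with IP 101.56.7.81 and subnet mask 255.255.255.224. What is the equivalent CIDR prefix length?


Binary: 11111111.11111111.11111111.11100000
Count leading 1s
Prefix: /27


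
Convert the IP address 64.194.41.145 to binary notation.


64 = 01000000
194 = 11000010
41 = 00101001
145 = 10010001
Binary: 01000000.11000010.00101001.10010001


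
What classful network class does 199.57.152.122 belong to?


First octet: 199
Binary: 11000111
110xxxxx -> Class C (192-223)
Class C, default mask 255.255.255.0 (/24)


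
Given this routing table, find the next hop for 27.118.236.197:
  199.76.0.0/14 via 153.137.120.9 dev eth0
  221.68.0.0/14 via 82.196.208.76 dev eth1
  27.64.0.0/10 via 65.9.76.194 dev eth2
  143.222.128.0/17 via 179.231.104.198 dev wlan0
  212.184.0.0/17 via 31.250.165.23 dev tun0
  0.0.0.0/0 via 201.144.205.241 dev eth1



Longest prefix match for 27.118.236.197:
  /14 199.76.0.0: no
  /14 221.68.0.0: no
  /10 27.64.0.0: MATCH
  /17 143.222.128.0: no
  /17 212.184.0.0: no
  /0 0.0.0.0: MATCH
Selected: next-hop 65.9.76.194 via eth2 (matched /10)


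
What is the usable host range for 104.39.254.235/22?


Network: 104.39.252.0
Broadcast: 104.39.255.255
First usable = network + 1
Last usable = broadcast - 1
Range: 104.39.252.1 to 104.39.255.254


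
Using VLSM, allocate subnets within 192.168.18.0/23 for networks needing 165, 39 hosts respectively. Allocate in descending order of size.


165 hosts -> /24 (254 usable): 192.168.18.0/24
39 hosts -> /26 (62 usable): 192.168.19.0/26
Allocation: 192.168.18.0/24 (165 hosts, 254 usable); 192.168.19.0/26 (39 hosts, 62 usable)


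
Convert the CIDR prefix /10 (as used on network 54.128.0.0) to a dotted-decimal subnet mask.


/10 means 10 network bits, 22 host bits
Binary: 11111111110000000000000000000000
Mask: 255.192.0.0


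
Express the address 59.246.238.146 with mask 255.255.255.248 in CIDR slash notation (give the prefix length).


Binary: 11111111.11111111.11111111.11111000
Count leading 1s
Prefix: /29


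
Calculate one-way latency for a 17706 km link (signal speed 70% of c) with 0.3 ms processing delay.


Speed = 0.7 * 3e5 km/s = 210000 km/s
Propagation delay = 17706 / 210000 = 0.0843 s = 84.3143 ms
Processing delay = 0.3 ms
Total one-way latency = 84.6143 ms


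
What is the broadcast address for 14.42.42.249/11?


Network: 14.32.0.0/11
Host bits = 21
Set all host bits to 1:
Broadcast: 14.63.255.255


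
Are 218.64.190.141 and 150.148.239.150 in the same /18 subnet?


Mask: 255.255.192.0
218.64.190.141 AND mask = 218.64.128.0
150.148.239.150 AND mask = 150.148.192.0
No, different subnets (218.64.128.0 vs 150.148.192.0)


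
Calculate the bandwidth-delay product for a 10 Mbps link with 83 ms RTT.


BDP = bandwidth * RTT
= 10 Mbps * 83 ms
= 10 * 1e6 * 83 / 1000 bits
= 830000 bits
= 103750 bytes
= 101.3184 KB
BDP = 830000 bits (103750 bytes)


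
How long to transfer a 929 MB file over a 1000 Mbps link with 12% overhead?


Effective throughput = 1000 * (1 - 12/100) = 880 Mbps
File size in Mb = 929 * 8 = 7432 Mb
Time = 7432 / 880
Time = 8.4455 seconds


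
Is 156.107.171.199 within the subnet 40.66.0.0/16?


Subnet network: 40.66.0.0
Test IP AND mask: 156.107.0.0
No, 156.107.171.199 is not in 40.66.0.0/16


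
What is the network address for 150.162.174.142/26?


IP:   10010110.10100010.10101110.10001110
Mask: 11111111.11111111.11111111.11000000
AND operation:
Net:  10010110.10100010.10101110.10000000
Network: 150.162.174.128/26


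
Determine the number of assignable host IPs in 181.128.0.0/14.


Host bits = 32 - 14 = 18
Total addresses = 2^18 = 262144
Usable = total - 2 (network and broadcast)
Usable hosts: 262142


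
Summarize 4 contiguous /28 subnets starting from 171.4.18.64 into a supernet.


Original prefix: /28
Number of subnets: 4 = 2^2
New prefix = 28 - 2 = 26
Supernet: 171.4.18.64/26


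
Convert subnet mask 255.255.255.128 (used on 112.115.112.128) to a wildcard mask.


Subnet mask: 255.255.255.128
Wildcard = 255.255.255.255 - subnet mask
255 - 255 = 0
255 - 255 = 0
255 - 255 = 0
255 - 128 = 127
Wildcard: 0.0.0.127


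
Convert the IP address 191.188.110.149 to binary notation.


191 = 10111111
188 = 10111100
110 = 01101110
149 = 10010101
Binary: 10111111.10111100.01101110.10010101


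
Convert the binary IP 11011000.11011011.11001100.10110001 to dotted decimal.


11011000 = 216
11011011 = 219
11001100 = 204
10110001 = 177
IP: 216.219.204.177


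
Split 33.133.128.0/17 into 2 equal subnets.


New prefix = 17 + 1 = 18
Each subnet has 16384 addresses
  33.133.128.0/18
  33.133.192.0/18
Subnets: 33.133.128.0/18, 33.133.192.0/18


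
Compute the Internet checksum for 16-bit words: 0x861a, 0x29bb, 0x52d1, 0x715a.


Sum all words (with carry folding):
+ 0x861a = 0x861a
+ 0x29bb = 0xafd5
+ 0x52d1 = 0x02a7
+ 0x715a = 0x7401
One's complement: ~0x7401
Checksum = 0x8bfe


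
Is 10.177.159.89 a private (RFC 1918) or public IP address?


RFC 1918 private ranges:
  10.0.0.0/8 (10.0.0.0 - 10.255.255.255)
  172.16.0.0/12 (172.16.0.0 - 172.31.255.255)
  192.168.0.0/16 (192.168.0.0 - 192.168.255.255)
Private (in 10.0.0.0/8)


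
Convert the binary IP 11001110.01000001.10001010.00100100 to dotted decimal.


11001110 = 206
01000001 = 65
10001010 = 138
00100100 = 36
IP: 206.65.138.36


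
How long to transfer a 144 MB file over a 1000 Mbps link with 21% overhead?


Effective throughput = 1000 * (1 - 21/100) = 790 Mbps
File size in Mb = 144 * 8 = 1152 Mb
Time = 1152 / 790
Time = 1.4582 seconds


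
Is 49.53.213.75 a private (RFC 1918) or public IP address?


RFC 1918 private ranges:
  10.0.0.0/8 (10.0.0.0 - 10.255.255.255)
  172.16.0.0/12 (172.16.0.0 - 172.31.255.255)
  192.168.0.0/16 (192.168.0.0 - 192.168.255.255)
Public (not in any RFC 1918 range)


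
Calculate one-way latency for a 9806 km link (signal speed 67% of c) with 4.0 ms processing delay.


Speed = 0.67 * 3e5 km/s = 201000 km/s
Propagation delay = 9806 / 201000 = 0.0488 s = 48.7861 ms
Processing delay = 4.0 ms
Total one-way latency = 52.7861 ms


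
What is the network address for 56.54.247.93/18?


IP:   00111000.00110110.11110111.01011101
Mask: 11111111.11111111.11000000.00000000
AND operation:
Net:  00111000.00110110.11000000.00000000
Network: 56.54.192.0/18


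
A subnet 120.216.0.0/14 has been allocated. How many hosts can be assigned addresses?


Host bits = 32 - 14 = 18
Total addresses = 2^18 = 262144
Usable = total - 2 (network and broadcast)
Usable hosts: 262142


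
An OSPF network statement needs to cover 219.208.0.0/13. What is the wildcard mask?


Subnet mask: 255.248.0.0
Wildcard = 255.255.255.255 - subnet mask
255 - 255 = 0
255 - 248 = 7
255 - 0 = 255
255 - 0 = 255
Wildcard: 0.7.255.255


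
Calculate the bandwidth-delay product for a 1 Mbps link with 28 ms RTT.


BDP = bandwidth * RTT
= 1 Mbps * 28 ms
= 1 * 1e6 * 28 / 1000 bits
= 28000 bits
= 3500 bytes
= 3.418 KB
BDP = 28000 bits (3500 bytes)


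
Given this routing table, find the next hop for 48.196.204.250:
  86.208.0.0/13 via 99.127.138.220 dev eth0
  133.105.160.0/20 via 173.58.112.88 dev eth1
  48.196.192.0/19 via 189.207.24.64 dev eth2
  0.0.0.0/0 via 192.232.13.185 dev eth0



Longest prefix match for 48.196.204.250:
  /13 86.208.0.0: no
  /20 133.105.160.0: no
  /19 48.196.192.0: MATCH
  /0 0.0.0.0: MATCH
Selected: next-hop 189.207.24.64 via eth2 (matched /19)


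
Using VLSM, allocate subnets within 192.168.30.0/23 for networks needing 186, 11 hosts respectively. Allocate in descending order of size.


186 hosts -> /24 (254 usable): 192.168.30.0/24
11 hosts -> /28 (14 usable): 192.168.31.0/28
Allocation: 192.168.30.0/24 (186 hosts, 254 usable); 192.168.31.0/28 (11 hosts, 14 usable)


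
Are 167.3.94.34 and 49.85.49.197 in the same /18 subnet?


Mask: 255.255.192.0
167.3.94.34 AND mask = 167.3.64.0
49.85.49.197 AND mask = 49.85.0.0
No, different subnets (167.3.64.0 vs 49.85.0.0)


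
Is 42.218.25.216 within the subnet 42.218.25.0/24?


Subnet network: 42.218.25.0
Test IP AND mask: 42.218.25.0
Yes, 42.218.25.216 is in 42.218.25.0/24


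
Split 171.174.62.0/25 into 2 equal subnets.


New prefix = 25 + 1 = 26
Each subnet has 64 addresses
  171.174.62.0/26
  171.174.62.64/26
Subnets: 171.174.62.0/26, 171.174.62.64/26


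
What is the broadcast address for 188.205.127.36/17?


Network: 188.205.0.0/17
Host bits = 15
Set all host bits to 1:
Broadcast: 188.205.127.255


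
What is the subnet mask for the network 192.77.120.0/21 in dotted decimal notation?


/21 means 21 network bits, 11 host bits
Binary: 11111111111111111111100000000000
Mask: 255.255.248.0


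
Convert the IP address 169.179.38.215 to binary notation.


169 = 10101001
179 = 10110011
38 = 00100110
215 = 11010111
Binary: 10101001.10110011.00100110.11010111


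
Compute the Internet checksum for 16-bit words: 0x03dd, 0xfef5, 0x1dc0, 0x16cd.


Sum all words (with carry folding):
+ 0x03dd = 0x03dd
+ 0xfef5 = 0x02d3
+ 0x1dc0 = 0x2093
+ 0x16cd = 0x3760
One's complement: ~0x3760
Checksum = 0xc89f


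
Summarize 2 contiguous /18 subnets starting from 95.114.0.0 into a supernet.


Original prefix: /18
Number of subnets: 2 = 2^1
New prefix = 18 - 1 = 17
Supernet: 95.114.0.0/17


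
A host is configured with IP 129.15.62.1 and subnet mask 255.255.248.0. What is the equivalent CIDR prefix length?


Binary: 11111111.11111111.11111000.00000000
Count leading 1s
Prefix: /21


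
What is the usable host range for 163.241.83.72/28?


Network: 163.241.83.64
Broadcast: 163.241.83.79
First usable = network + 1
Last usable = broadcast - 1
Range: 163.241.83.65 to 163.241.83.78


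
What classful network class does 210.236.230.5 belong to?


First octet: 210
Binary: 11010010
110xxxxx -> Class C (192-223)
Class C, default mask 255.255.255.0 (/24)


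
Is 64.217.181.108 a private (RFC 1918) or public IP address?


RFC 1918 private ranges:
  10.0.0.0/8 (10.0.0.0 - 10.255.255.255)
  172.16.0.0/12 (172.16.0.0 - 172.31.255.255)
  192.168.0.0/16 (192.168.0.0 - 192.168.255.255)
Public (not in any RFC 1918 range)


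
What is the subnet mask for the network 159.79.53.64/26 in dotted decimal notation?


/26 means 26 network bits, 6 host bits
Binary: 11111111111111111111111111000000
Mask: 255.255.255.192


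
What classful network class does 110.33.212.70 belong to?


First octet: 110
Binary: 01101110
0xxxxxxx -> Class A (1-126)
Class A, default mask 255.0.0.0 (/8)


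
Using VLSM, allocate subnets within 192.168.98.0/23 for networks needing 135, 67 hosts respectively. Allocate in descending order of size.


135 hosts -> /24 (254 usable): 192.168.98.0/24
67 hosts -> /25 (126 usable): 192.168.99.0/25
Allocation: 192.168.98.0/24 (135 hosts, 254 usable); 192.168.99.0/25 (67 hosts, 126 usable)


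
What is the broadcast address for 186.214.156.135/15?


Network: 186.214.0.0/15
Host bits = 17
Set all host bits to 1:
Broadcast: 186.215.255.255


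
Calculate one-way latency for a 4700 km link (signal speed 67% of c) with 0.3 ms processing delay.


Speed = 0.67 * 3e5 km/s = 201000 km/s
Propagation delay = 4700 / 201000 = 0.0234 s = 23.3831 ms
Processing delay = 0.3 ms
Total one-way latency = 23.6831 ms


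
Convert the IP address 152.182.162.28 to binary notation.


152 = 10011000
182 = 10110110
162 = 10100010
28 = 00011100
Binary: 10011000.10110110.10100010.00011100


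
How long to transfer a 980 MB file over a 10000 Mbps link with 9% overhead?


Effective throughput = 10000 * (1 - 9/100) = 9100 Mbps
File size in Mb = 980 * 8 = 7840 Mb
Time = 7840 / 9100
Time = 0.8615 seconds


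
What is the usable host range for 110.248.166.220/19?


Network: 110.248.160.0
Broadcast: 110.248.191.255
First usable = network + 1
Last usable = broadcast - 1
Range: 110.248.160.1 to 110.248.191.254


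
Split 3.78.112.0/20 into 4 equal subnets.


New prefix = 20 + 2 = 22
Each subnet has 1024 addresses
  3.78.112.0/22
  3.78.116.0/22
  3.78.120.0/22
  3.78.124.0/22
Subnets: 3.78.112.0/22, 3.78.116.0/22, 3.78.120.0/22, 3.78.124.0/22


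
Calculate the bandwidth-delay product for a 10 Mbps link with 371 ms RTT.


BDP = bandwidth * RTT
= 10 Mbps * 371 ms
= 10 * 1e6 * 371 / 1000 bits
= 3710000 bits
= 463750 bytes
= 452.8809 KB
BDP = 3710000 bits (463750 bytes)


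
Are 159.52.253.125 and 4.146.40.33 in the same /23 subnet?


Mask: 255.255.254.0
159.52.253.125 AND mask = 159.52.252.0
4.146.40.33 AND mask = 4.146.40.0
No, different subnets (159.52.252.0 vs 4.146.40.0)


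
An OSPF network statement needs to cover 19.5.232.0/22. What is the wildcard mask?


Subnet mask: 255.255.252.0
Wildcard = 255.255.255.255 - subnet mask
255 - 255 = 0
255 - 255 = 0
255 - 252 = 3
255 - 0 = 255
Wildcard: 0.0.3.255


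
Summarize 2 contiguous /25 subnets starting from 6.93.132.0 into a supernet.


Original prefix: /25
Number of subnets: 2 = 2^1
New prefix = 25 - 1 = 24
Supernet: 6.93.132.0/24


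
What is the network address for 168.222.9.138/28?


IP:   10101000.11011110.00001001.10001010
Mask: 11111111.11111111.11111111.11110000
AND operation:
Net:  10101000.11011110.00001001.10000000
Network: 168.222.9.128/28


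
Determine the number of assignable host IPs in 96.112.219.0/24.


Host bits = 32 - 24 = 8
Total addresses = 2^8 = 256
Usable = total - 2 (network and broadcast)
Usable hosts: 254


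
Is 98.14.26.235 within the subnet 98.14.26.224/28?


Subnet network: 98.14.26.224
Test IP AND mask: 98.14.26.224
Yes, 98.14.26.235 is in 98.14.26.224/28


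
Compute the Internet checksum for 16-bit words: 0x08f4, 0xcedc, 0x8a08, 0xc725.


Sum all words (with carry folding):
+ 0x08f4 = 0x08f4
+ 0xcedc = 0xd7d0
+ 0x8a08 = 0x61d9
+ 0xc725 = 0x28ff
One's complement: ~0x28ff
Checksum = 0xd700


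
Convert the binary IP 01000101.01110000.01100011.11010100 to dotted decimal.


01000101 = 69
01110000 = 112
01100011 = 99
11010100 = 212
IP: 69.112.99.212


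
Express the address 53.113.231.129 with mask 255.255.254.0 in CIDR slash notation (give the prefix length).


Binary: 11111111.11111111.11111110.00000000
Count leading 1s
Prefix: /23


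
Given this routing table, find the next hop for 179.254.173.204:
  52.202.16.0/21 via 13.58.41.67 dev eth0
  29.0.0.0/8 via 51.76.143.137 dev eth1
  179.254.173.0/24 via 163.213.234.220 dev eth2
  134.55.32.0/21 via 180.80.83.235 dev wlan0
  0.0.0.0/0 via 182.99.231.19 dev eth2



Longest prefix match for 179.254.173.204:
  /21 52.202.16.0: no
  /8 29.0.0.0: no
  /24 179.254.173.0: MATCH
  /21 134.55.32.0: no
  /0 0.0.0.0: MATCH
Selected: next-hop 163.213.234.220 via eth2 (matched /24)


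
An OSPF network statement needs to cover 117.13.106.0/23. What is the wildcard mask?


Subnet mask: 255.255.254.0
Wildcard = 255.255.255.255 - subnet mask
255 - 255 = 0
255 - 255 = 0
255 - 254 = 1
255 - 0 = 255
Wildcard: 0.0.1.255


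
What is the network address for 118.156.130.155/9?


IP:   01110110.10011100.10000010.10011011
Mask: 11111111.10000000.00000000.00000000
AND operation:
Net:  01110110.10000000.00000000.00000000
Network: 118.128.0.0/9


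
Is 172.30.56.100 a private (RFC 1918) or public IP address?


RFC 1918 private ranges:
  10.0.0.0/8 (10.0.0.0 - 10.255.255.255)
  172.16.0.0/12 (172.16.0.0 - 172.31.255.255)
  192.168.0.0/16 (192.168.0.0 - 192.168.255.255)
Private (in 172.16.0.0/12)


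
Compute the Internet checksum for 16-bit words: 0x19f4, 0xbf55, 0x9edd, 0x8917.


Sum all words (with carry folding):
+ 0x19f4 = 0x19f4
+ 0xbf55 = 0xd949
+ 0x9edd = 0x7827
+ 0x8917 = 0x013f
One's complement: ~0x013f
Checksum = 0xfec0


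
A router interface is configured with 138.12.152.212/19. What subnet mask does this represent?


/19 means 19 network bits, 13 host bits
Binary: 11111111111111111110000000000000
Mask: 255.255.224.0


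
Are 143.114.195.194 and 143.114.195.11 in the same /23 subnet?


Mask: 255.255.254.0
143.114.195.194 AND mask = 143.114.194.0
143.114.195.11 AND mask = 143.114.194.0
Yes, same subnet (143.114.194.0)


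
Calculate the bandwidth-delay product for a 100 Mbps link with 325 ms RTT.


BDP = bandwidth * RTT
= 100 Mbps * 325 ms
= 100 * 1e6 * 325 / 1000 bits
= 32500000 bits
= 4062500 bytes
= 3967.2852 KB
BDP = 32500000 bits (4062500 bytes)


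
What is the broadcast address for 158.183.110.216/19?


Network: 158.183.96.0/19
Host bits = 13
Set all host bits to 1:
Broadcast: 158.183.127.255


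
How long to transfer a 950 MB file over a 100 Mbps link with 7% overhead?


Effective throughput = 100 * (1 - 7/100) = 93 Mbps
File size in Mb = 950 * 8 = 7600 Mb
Time = 7600 / 93
Time = 81.7204 seconds


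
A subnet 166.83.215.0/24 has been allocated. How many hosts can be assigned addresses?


Host bits = 32 - 24 = 8
Total addresses = 2^8 = 256
Usable = total - 2 (network and broadcast)
Usable hosts: 254


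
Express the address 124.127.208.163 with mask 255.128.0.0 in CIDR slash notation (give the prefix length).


Binary: 11111111.10000000.00000000.00000000
Count leading 1s
Prefix: /9


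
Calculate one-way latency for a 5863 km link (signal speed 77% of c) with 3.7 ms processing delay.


Speed = 0.77 * 3e5 km/s = 231000 km/s
Propagation delay = 5863 / 231000 = 0.0254 s = 25.381 ms
Processing delay = 3.7 ms
Total one-way latency = 29.081 ms


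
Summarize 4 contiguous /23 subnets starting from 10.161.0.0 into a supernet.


Original prefix: /23
Number of subnets: 4 = 2^2
New prefix = 23 - 2 = 21
Supernet: 10.161.0.0/21


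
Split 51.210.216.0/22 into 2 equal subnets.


New prefix = 22 + 1 = 23
Each subnet has 512 addresses
  51.210.216.0/23
  51.210.218.0/23
Subnets: 51.210.216.0/23, 51.210.218.0/23


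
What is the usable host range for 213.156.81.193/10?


Network: 213.128.0.0
Broadcast: 213.191.255.255
First usable = network + 1
Last usable = broadcast - 1
Range: 213.128.0.1 to 213.191.255.254


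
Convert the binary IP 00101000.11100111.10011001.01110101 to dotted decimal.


00101000 = 40
11100111 = 231
10011001 = 153
01110101 = 117
IP: 40.231.153.117


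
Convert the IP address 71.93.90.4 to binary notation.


71 = 01000111
93 = 01011101
90 = 01011010
4 = 00000100
Binary: 01000111.01011101.01011010.00000100


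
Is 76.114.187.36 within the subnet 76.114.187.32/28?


Subnet network: 76.114.187.32
Test IP AND mask: 76.114.187.32
Yes, 76.114.187.36 is in 76.114.187.32/28


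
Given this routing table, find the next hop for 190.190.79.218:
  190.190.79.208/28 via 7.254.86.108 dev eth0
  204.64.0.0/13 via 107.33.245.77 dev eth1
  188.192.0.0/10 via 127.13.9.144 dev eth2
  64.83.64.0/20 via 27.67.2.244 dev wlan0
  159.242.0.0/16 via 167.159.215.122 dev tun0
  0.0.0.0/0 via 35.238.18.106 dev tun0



Longest prefix match for 190.190.79.218:
  /28 190.190.79.208: MATCH
  /13 204.64.0.0: no
  /10 188.192.0.0: no
  /20 64.83.64.0: no
  /16 159.242.0.0: no
  /0 0.0.0.0: MATCH
Selected: next-hop 7.254.86.108 via eth0 (matched /28)


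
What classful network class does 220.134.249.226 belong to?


First octet: 220
Binary: 11011100
110xxxxx -> Class C (192-223)
Class C, default mask 255.255.255.0 (/24)


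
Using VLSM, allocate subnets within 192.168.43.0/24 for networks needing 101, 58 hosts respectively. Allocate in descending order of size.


101 hosts -> /25 (126 usable): 192.168.43.0/25
58 hosts -> /26 (62 usable): 192.168.43.128/26
Allocation: 192.168.43.0/25 (101 hosts, 126 usable); 192.168.43.128/26 (58 hosts, 62 usable)


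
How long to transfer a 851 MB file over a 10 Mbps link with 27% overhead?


Effective throughput = 10 * (1 - 27/100) = 7.3 Mbps
File size in Mb = 851 * 8 = 6808 Mb
Time = 6808 / 7.3
Time = 932.6027 seconds


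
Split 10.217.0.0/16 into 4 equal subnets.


New prefix = 16 + 2 = 18
Each subnet has 16384 addresses
  10.217.0.0/18
  10.217.64.0/18
  10.217.128.0/18
  10.217.192.0/18
Subnets: 10.217.0.0/18, 10.217.64.0/18, 10.217.128.0/18, 10.217.192.0/18


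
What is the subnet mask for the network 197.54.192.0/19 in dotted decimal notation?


/19 means 19 network bits, 13 host bits
Binary: 11111111111111111110000000000000
Mask: 255.255.224.0


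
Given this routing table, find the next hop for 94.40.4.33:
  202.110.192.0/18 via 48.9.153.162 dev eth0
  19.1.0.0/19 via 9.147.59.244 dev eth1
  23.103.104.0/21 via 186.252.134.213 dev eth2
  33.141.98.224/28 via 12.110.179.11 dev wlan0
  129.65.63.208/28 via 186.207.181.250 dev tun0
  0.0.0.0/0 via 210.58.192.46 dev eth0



Longest prefix match for 94.40.4.33:
  /18 202.110.192.0: no
  /19 19.1.0.0: no
  /21 23.103.104.0: no
  /28 33.141.98.224: no
  /28 129.65.63.208: no
  /0 0.0.0.0: MATCH
Selected: next-hop 210.58.192.46 via eth0 (matched /0)


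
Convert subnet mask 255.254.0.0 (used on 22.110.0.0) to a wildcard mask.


Subnet mask: 255.254.0.0
Wildcard = 255.255.255.255 - subnet mask
255 - 255 = 0
255 - 254 = 1
255 - 0 = 255
255 - 0 = 255
Wildcard: 0.1.255.255


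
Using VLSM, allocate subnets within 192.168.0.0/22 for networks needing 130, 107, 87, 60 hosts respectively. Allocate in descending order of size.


130 hosts -> /24 (254 usable): 192.168.0.0/24
107 hosts -> /25 (126 usable): 192.168.1.0/25
87 hosts -> /25 (126 usable): 192.168.1.128/25
60 hosts -> /26 (62 usable): 192.168.2.0/26
Allocation: 192.168.0.0/24 (130 hosts, 254 usable); 192.168.1.0/25 (107 hosts, 126 usable); 192.168.1.128/25 (87 hosts, 126 usable); 192.168.2.0/26 (60 hosts, 62 usable)


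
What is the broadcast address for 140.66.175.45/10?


Network: 140.64.0.0/10
Host bits = 22
Set all host bits to 1:
Broadcast: 140.127.255.255


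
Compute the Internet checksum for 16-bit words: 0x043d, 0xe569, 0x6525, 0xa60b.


Sum all words (with carry folding):
+ 0x043d = 0x043d
+ 0xe569 = 0xe9a6
+ 0x6525 = 0x4ecc
+ 0xa60b = 0xf4d7
One's complement: ~0xf4d7
Checksum = 0x0b28


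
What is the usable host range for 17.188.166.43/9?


Network: 17.128.0.0
Broadcast: 17.255.255.255
First usable = network + 1
Last usable = broadcast - 1
Range: 17.128.0.1 to 17.255.255.254


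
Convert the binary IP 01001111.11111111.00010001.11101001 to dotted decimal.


01001111 = 79
11111111 = 255
00010001 = 17
11101001 = 233
IP: 79.255.17.233


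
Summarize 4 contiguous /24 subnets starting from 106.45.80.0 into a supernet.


Original prefix: /24
Number of subnets: 4 = 2^2
New prefix = 24 - 2 = 22
Supernet: 106.45.80.0/22


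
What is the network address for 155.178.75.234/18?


IP:   10011011.10110010.01001011.11101010
Mask: 11111111.11111111.11000000.00000000
AND operation:
Net:  10011011.10110010.01000000.00000000
Network: 155.178.64.0/18


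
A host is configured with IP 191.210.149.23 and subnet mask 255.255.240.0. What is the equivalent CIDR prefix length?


Binary: 11111111.11111111.11110000.00000000
Count leading 1s
Prefix: /20


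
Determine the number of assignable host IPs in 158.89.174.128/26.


Host bits = 32 - 26 = 6
Total addresses = 2^6 = 64
Usable = total - 2 (network and broadcast)
Usable hosts: 62


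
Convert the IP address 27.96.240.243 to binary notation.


27 = 00011011
96 = 01100000
240 = 11110000
243 = 11110011
Binary: 00011011.01100000.11110000.11110011


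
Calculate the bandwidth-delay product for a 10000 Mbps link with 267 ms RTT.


BDP = bandwidth * RTT
= 10000 Mbps * 267 ms
= 10000 * 1e6 * 267 / 1000 bits
= 2670000000 bits
= 333750000 bytes
= 325927.7344 KB
BDP = 2670000000 bits (333750000 bytes)


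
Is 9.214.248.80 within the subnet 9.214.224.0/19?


Subnet network: 9.214.224.0
Test IP AND mask: 9.214.224.0
Yes, 9.214.248.80 is in 9.214.224.0/19


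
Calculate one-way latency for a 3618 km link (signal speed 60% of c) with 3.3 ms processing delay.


Speed = 0.6 * 3e5 km/s = 180000 km/s
Propagation delay = 3618 / 180000 = 0.0201 s = 20.1 ms
Processing delay = 3.3 ms
Total one-way latency = 23.4 ms


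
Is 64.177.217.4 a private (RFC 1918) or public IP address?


RFC 1918 private ranges:
  10.0.0.0/8 (10.0.0.0 - 10.255.255.255)
  172.16.0.0/12 (172.16.0.0 - 172.31.255.255)
  192.168.0.0/16 (192.168.0.0 - 192.168.255.255)
Public (not in any RFC 1918 range)


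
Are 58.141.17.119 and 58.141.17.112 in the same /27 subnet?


Mask: 255.255.255.224
58.141.17.119 AND mask = 58.141.17.96
58.141.17.112 AND mask = 58.141.17.96
Yes, same subnet (58.141.17.96)


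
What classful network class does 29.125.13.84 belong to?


First octet: 29
Binary: 00011101
0xxxxxxx -> Class A (1-126)
Class A, default mask 255.0.0.0 (/8)


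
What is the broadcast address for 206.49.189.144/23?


Network: 206.49.188.0/23
Host bits = 9
Set all host bits to 1:
Broadcast: 206.49.189.255


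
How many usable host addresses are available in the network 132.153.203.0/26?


Host bits = 32 - 26 = 6
Total addresses = 2^6 = 64
Usable = total - 2 (network and broadcast)
Usable hosts: 62


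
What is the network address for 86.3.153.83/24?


IP:   01010110.00000011.10011001.01010011
Mask: 11111111.11111111.11111111.00000000
AND operation:
Net:  01010110.00000011.10011001.00000000
Network: 86.3.153.0/24


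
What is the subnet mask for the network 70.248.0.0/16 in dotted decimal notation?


/16 means 16 network bits, 16 host bits
Binary: 11111111111111110000000000000000
Mask: 255.255.0.0


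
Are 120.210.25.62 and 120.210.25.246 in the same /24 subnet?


Mask: 255.255.255.0
120.210.25.62 AND mask = 120.210.25.0
120.210.25.246 AND mask = 120.210.25.0
Yes, same subnet (120.210.25.0)


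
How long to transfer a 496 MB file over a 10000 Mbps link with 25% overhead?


Effective throughput = 10000 * (1 - 25/100) = 7500 Mbps
File size in Mb = 496 * 8 = 3968 Mb
Time = 3968 / 7500
Time = 0.5291 seconds


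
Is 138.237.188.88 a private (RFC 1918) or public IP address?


RFC 1918 private ranges:
  10.0.0.0/8 (10.0.0.0 - 10.255.255.255)
  172.16.0.0/12 (172.16.0.0 - 172.31.255.255)
  192.168.0.0/16 (192.168.0.0 - 192.168.255.255)
Public (not in any RFC 1918 range)


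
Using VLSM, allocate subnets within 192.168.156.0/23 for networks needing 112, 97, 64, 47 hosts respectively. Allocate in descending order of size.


112 hosts -> /25 (126 usable): 192.168.156.0/25
97 hosts -> /25 (126 usable): 192.168.156.128/25
64 hosts -> /25 (126 usable): 192.168.157.0/25
47 hosts -> /26 (62 usable): 192.168.157.128/26
Allocation: 192.168.156.0/25 (112 hosts, 126 usable); 192.168.156.128/25 (97 hosts, 126 usable); 192.168.157.0/25 (64 hosts, 126 usable); 192.168.157.128/26 (47 hosts, 62 usable)


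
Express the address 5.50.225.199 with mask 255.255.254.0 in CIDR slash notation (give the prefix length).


Binary: 11111111.11111111.11111110.00000000
Count leading 1s
Prefix: /23


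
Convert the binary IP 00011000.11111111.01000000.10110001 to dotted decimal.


00011000 = 24
11111111 = 255
01000000 = 64
10110001 = 177
IP: 24.255.64.177


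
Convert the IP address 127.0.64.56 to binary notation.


127 = 01111111
0 = 00000000
64 = 01000000
56 = 00111000
Binary: 01111111.00000000.01000000.00111000


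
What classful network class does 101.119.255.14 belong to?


First octet: 101
Binary: 01100101
0xxxxxxx -> Class A (1-126)
Class A, default mask 255.0.0.0 (/8)


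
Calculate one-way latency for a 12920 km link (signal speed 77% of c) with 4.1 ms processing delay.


Speed = 0.77 * 3e5 km/s = 231000 km/s
Propagation delay = 12920 / 231000 = 0.0559 s = 55.9307 ms
Processing delay = 4.1 ms
Total one-way latency = 60.0307 ms


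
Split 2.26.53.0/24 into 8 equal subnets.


New prefix = 24 + 3 = 27
Each subnet has 32 addresses
  2.26.53.0/27
  2.26.53.32/27
  2.26.53.64/27
  2.26.53.96/27
  2.26.53.128/27
  2.26.53.160/27
  2.26.53.192/27
  2.26.53.224/27
Subnets: 2.26.53.0/27, 2.26.53.32/27, 2.26.53.64/27, 2.26.53.96/27, 2.26.53.128/27, 2.26.53.160/27, 2.26.53.192/27, 2.26.53.224/27


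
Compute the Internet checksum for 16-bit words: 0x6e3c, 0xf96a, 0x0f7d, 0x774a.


Sum all words (with carry folding):
+ 0x6e3c = 0x6e3c
+ 0xf96a = 0x67a7
+ 0x0f7d = 0x7724
+ 0x774a = 0xee6e
One's complement: ~0xee6e
Checksum = 0x1191


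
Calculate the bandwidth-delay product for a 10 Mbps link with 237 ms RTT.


BDP = bandwidth * RTT
= 10 Mbps * 237 ms
= 10 * 1e6 * 237 / 1000 bits
= 2370000 bits
= 296250 bytes
= 289.3066 KB
BDP = 2370000 bits (296250 bytes)


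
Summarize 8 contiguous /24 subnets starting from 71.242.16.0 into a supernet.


Original prefix: /24
Number of subnets: 8 = 2^3
New prefix = 24 - 3 = 21
Supernet: 71.242.16.0/21


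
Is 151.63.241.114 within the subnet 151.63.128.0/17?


Subnet network: 151.63.128.0
Test IP AND mask: 151.63.128.0
Yes, 151.63.241.114 is in 151.63.128.0/17


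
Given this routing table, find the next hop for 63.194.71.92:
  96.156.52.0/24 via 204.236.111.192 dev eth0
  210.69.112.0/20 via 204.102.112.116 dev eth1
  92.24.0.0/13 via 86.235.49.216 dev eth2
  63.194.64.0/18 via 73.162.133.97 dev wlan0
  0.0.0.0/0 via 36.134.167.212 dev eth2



Longest prefix match for 63.194.71.92:
  /24 96.156.52.0: no
  /20 210.69.112.0: no
  /13 92.24.0.0: no
  /18 63.194.64.0: MATCH
  /0 0.0.0.0: MATCH
Selected: next-hop 73.162.133.97 via wlan0 (matched /18)


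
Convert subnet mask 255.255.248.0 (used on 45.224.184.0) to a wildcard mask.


Subnet mask: 255.255.248.0
Wildcard = 255.255.255.255 - subnet mask
255 - 255 = 0
255 - 255 = 0
255 - 248 = 7
255 - 0 = 255
Wildcard: 0.0.7.255


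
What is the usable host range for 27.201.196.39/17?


Network: 27.201.128.0
Broadcast: 27.201.255.255
First usable = network + 1
Last usable = broadcast - 1
Range: 27.201.128.1 to 27.201.255.254


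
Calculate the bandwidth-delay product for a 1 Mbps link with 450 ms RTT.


BDP = bandwidth * RTT
= 1 Mbps * 450 ms
= 1 * 1e6 * 450 / 1000 bits
= 450000 bits
= 56250 bytes
= 54.9316 KB
BDP = 450000 bits (56250 bytes)


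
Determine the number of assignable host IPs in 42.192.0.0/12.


Host bits = 32 - 12 = 20
Total addresses = 2^20 = 1048576
Usable = total - 2 (network and broadcast)
Usable hosts: 1048574


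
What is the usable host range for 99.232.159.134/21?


Network: 99.232.152.0
Broadcast: 99.232.159.255
First usable = network + 1
Last usable = broadcast - 1
Range: 99.232.152.1 to 99.232.159.254


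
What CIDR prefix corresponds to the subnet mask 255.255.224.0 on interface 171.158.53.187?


Binary: 11111111.11111111.11100000.00000000
Count leading 1s
Prefix: /19


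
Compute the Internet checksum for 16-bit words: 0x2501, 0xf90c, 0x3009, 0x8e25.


Sum all words (with carry folding):
+ 0x2501 = 0x2501
+ 0xf90c = 0x1e0e
+ 0x3009 = 0x4e17
+ 0x8e25 = 0xdc3c
One's complement: ~0xdc3c
Checksum = 0x23c3


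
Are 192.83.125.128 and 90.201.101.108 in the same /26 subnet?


Mask: 255.255.255.192
192.83.125.128 AND mask = 192.83.125.128
90.201.101.108 AND mask = 90.201.101.64
No, different subnets (192.83.125.128 vs 90.201.101.64)


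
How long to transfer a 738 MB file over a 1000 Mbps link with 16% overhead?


Effective throughput = 1000 * (1 - 16/100) = 840 Mbps
File size in Mb = 738 * 8 = 5904 Mb
Time = 5904 / 840
Time = 7.0286 seconds


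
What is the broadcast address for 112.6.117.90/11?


Network: 112.0.0.0/11
Host bits = 21
Set all host bits to 1:
Broadcast: 112.31.255.255


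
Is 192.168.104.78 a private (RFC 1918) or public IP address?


RFC 1918 private ranges:
  10.0.0.0/8 (10.0.0.0 - 10.255.255.255)
  172.16.0.0/12 (172.16.0.0 - 172.31.255.255)
  192.168.0.0/16 (192.168.0.0 - 192.168.255.255)
Private (in 192.168.0.0/16)


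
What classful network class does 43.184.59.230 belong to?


First octet: 43
Binary: 00101011
0xxxxxxx -> Class A (1-126)
Class A, default mask 255.0.0.0 (/8)


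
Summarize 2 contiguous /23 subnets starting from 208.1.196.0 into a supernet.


Original prefix: /23
Number of subnets: 2 = 2^1
New prefix = 23 - 1 = 22
Supernet: 208.1.196.0/22


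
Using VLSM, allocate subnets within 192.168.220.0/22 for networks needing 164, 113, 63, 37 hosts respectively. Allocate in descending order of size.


164 hosts -> /24 (254 usable): 192.168.220.0/24
113 hosts -> /25 (126 usable): 192.168.221.0/25
63 hosts -> /25 (126 usable): 192.168.221.128/25
37 hosts -> /26 (62 usable): 192.168.222.0/26
Allocation: 192.168.220.0/24 (164 hosts, 254 usable); 192.168.221.0/25 (113 hosts, 126 usable); 192.168.221.128/25 (63 hosts, 126 usable); 192.168.222.0/26 (37 hosts, 62 usable)


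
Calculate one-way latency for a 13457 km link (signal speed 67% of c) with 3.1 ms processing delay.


Speed = 0.67 * 3e5 km/s = 201000 km/s
Propagation delay = 13457 / 201000 = 0.067 s = 66.9502 ms
Processing delay = 3.1 ms
Total one-way latency = 70.0502 ms


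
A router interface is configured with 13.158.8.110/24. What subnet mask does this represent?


/24 means 24 network bits, 8 host bits
Binary: 11111111111111111111111100000000
Mask: 255.255.255.0


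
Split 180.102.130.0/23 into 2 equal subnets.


New prefix = 23 + 1 = 24
Each subnet has 256 addresses
  180.102.130.0/24
  180.102.131.0/24
Subnets: 180.102.130.0/24, 180.102.131.0/24


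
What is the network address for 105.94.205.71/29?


IP:   01101001.01011110.11001101.01000111
Mask: 11111111.11111111.11111111.11111000
AND operation:
Net:  01101001.01011110.11001101.01000000
Network: 105.94.205.64/29


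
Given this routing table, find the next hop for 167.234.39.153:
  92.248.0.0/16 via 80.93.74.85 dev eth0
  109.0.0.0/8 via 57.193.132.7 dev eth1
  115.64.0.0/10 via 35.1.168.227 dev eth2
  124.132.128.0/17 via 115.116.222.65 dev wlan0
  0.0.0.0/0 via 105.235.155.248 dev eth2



Longest prefix match for 167.234.39.153:
  /16 92.248.0.0: no
  /8 109.0.0.0: no
  /10 115.64.0.0: no
  /17 124.132.128.0: no
  /0 0.0.0.0: MATCH
Selected: next-hop 105.235.155.248 via eth2 (matched /0)


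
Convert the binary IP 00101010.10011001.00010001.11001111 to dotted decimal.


00101010 = 42
10011001 = 153
00010001 = 17
11001111 = 207
IP: 42.153.17.207


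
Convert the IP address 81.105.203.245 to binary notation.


81 = 01010001
105 = 01101001
203 = 11001011
245 = 11110101
Binary: 01010001.01101001.11001011.11110101


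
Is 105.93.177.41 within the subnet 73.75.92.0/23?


Subnet network: 73.75.92.0
Test IP AND mask: 105.93.176.0
No, 105.93.177.41 is not in 73.75.92.0/23


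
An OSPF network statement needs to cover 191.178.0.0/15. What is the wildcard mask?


Subnet mask: 255.254.0.0
Wildcard = 255.255.255.255 - subnet mask
255 - 255 = 0
255 - 254 = 1
255 - 0 = 255
255 - 0 = 255
Wildcard: 0.1.255.255


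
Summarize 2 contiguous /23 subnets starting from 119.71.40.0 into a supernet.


Original prefix: /23
Number of subnets: 2 = 2^1
New prefix = 23 - 1 = 22
Supernet: 119.71.40.0/22


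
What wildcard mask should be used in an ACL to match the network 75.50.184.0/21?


Subnet mask: 255.255.248.0
Wildcard = 255.255.255.255 - subnet mask
255 - 255 = 0
255 - 255 = 0
255 - 248 = 7
255 - 0 = 255
Wildcard: 0.0.7.255


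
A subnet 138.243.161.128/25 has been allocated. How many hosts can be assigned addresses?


Host bits = 32 - 25 = 7
Total addresses = 2^7 = 128
Usable = total - 2 (network and broadcast)
Usable hosts: 126
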